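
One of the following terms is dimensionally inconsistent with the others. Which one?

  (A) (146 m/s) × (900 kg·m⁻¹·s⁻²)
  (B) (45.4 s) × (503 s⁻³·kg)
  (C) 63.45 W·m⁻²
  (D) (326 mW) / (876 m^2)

Reduce each to base SI dimensions:
  (A) [m·s⁻¹] · [kg·m⁻¹·s⁻²] = kg·s⁻³
  (B) [s] · [kg·s⁻³] = kg·s⁻²
  (C) W·m⁻² = J·s⁻¹·m⁻² = kg·s⁻³
  (D) [kg·m²·s⁻³] / [m²] = kg·s⁻³
All reduce to kg·s⁻³ except (B), which is kg·s⁻².

(B)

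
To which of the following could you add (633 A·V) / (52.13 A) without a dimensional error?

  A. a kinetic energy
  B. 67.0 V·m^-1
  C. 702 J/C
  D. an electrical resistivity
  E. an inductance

Reference: [kg·m²·s⁻³] / [A] = kg·m²·s⁻³·A⁻¹.
Each option:
  A. [kinetic energy] = kg·m²·s⁻²
  B. V·m⁻¹ = J·C⁻¹·m⁻¹ = kg·m·s⁻³·A⁻¹
  C. J·C⁻¹ = N·m·(s·A)⁻¹ = kg·m²·s⁻³·A⁻¹  ← same
  D. [electrical resistivity] = kg·m³·s⁻³·A⁻²
  E. [inductance] = kg·m²·s⁻²·A⁻²
Only C. matches kg·m²·s⁻³·A⁻¹.

C.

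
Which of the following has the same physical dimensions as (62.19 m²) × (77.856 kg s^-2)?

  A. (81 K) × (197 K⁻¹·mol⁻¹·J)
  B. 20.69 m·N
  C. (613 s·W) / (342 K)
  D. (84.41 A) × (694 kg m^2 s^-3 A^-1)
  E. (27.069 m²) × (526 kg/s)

Reference: [m²] · [kg·s⁻²] = kg·m²·s⁻².
Each option:
  A. [K] · [kg·m²·s⁻²·K⁻¹·mol⁻¹] = kg·m²·s⁻²·mol⁻¹
  B. N·m = kg·m·s⁻²·m = kg·m²·s⁻²  ← same
  C. [kg·m²·s⁻²] / [K] = kg·m²·s⁻²·K⁻¹
  D. [A] · [kg·m²·s⁻³·A⁻¹] = kg·m²·s⁻³
  E. [m²] · [kg·s⁻¹] = kg·m²·s⁻¹
Only B. matches kg·m²·s⁻².

B.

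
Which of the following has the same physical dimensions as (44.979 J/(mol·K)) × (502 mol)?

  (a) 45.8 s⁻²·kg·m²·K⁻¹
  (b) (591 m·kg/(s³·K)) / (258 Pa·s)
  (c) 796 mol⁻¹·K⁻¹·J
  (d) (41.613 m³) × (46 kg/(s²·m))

(a)

Reference: [kg·m²·s⁻²·K⁻¹·mol⁻¹] · [mol] = kg·m²·s⁻²·K⁻¹.
Each option:
  (a) kg·m²·s⁻²·K⁻¹  ← same
  (b) [kg·m·s⁻³·K⁻¹] / [kg·m⁻¹·s⁻¹] = m²·s⁻²·K⁻¹
  (c) J·mol⁻¹·K⁻¹ = N·m·mol⁻¹·K⁻¹ = kg·m²·s⁻²·K⁻¹·mol⁻¹
  (d) [m³] · [kg·m⁻¹·s⁻²] = kg·m²·s⁻²
Only (a) matches kg·m²·s⁻²·K⁻¹.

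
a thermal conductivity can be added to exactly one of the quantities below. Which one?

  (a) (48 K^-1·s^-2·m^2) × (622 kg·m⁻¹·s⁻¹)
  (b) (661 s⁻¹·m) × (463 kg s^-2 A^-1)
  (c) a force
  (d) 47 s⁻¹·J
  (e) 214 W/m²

Reference: [thermal conductivity] = kg·m·s⁻³·K⁻¹.
Each option:
  (a) [m²·s⁻²·K⁻¹] · [kg·m⁻¹·s⁻¹] = kg·m·s⁻³·K⁻¹  ← same
  (b) [m·s⁻¹] · [kg·s⁻²·A⁻¹] = kg·m·s⁻³·A⁻¹
  (c) [force] = kg·m·s⁻²
  (d) J·s⁻¹ = N·m·s⁻¹ = kg·m²·s⁻³
  (e) W·m⁻² = J·s⁻¹·m⁻² = kg·s⁻³
Only (a) matches kg·m·s⁻³·K⁻¹.

(a)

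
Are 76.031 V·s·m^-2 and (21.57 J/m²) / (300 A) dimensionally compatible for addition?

Yes

Dimensions:
  76.031 V·s·m^-2:  V·s·m⁻² = J·C⁻¹·s·m⁻² = kg·s⁻²·A⁻¹
  (21.57 J/m²) / (300 A):  [kg·s⁻²] / [A] = kg·s⁻²·A⁻¹
Both are kg·s⁻²·A⁻¹, so they have the same dimensions and can be added.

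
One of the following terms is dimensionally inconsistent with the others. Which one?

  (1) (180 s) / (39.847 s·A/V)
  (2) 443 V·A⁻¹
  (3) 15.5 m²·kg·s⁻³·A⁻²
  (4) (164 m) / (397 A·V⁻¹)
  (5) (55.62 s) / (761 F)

Reduce each to base SI dimensions:
  (1) [s] / [kg⁻¹·m⁻²·s⁴·A²] = kg·m²·s⁻³·A⁻²
  (2) V·A⁻¹ = J·C⁻¹·A⁻¹ = kg·m²·s⁻³·A⁻²
  (3) kg·m²·s⁻³·A⁻²
  (4) [m] / [kg⁻¹·m⁻²·s³·A²] = kg·m³·s⁻³·A⁻²
  (5) [s] / [kg⁻¹·m⁻²·s⁴·A²] = kg·m²·s⁻³·A⁻²
All reduce to kg·m²·s⁻³·A⁻² except (4), which is kg·m³·s⁻³·A⁻².

(4)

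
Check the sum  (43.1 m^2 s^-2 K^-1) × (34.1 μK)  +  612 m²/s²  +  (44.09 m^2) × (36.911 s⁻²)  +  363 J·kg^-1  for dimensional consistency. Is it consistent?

Work out the base dimensions of each:
  (43.1 m^2 s^-2 K^-1) × (34.1 μK):  [m²·s⁻²·K⁻¹] · [K] = m²·s⁻²
  612 m²/s²:  m²·s⁻²
  (44.09 m^2) × (36.911 s⁻²):  [m²] · [s⁻²] = m²·s⁻²
  363 J·kg^-1:  J·kg⁻¹ = N·m·kg⁻¹ = m²·s⁻²
Every term reduces to m²·s⁻².

Yes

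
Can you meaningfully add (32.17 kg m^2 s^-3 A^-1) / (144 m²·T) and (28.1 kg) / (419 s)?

Work out the base dimensions of each:
  (32.17 kg m^2 s^-3 A^-1) / (144 m²·T):  [kg·m²·s⁻³·A⁻¹] / [kg·m²·s⁻²·A⁻¹] = s⁻¹
  (28.1 kg) / (419 s):  [kg] / [s] = kg·s⁻¹
s⁻¹ ≠ kg·s⁻¹, so they cannot be added.

No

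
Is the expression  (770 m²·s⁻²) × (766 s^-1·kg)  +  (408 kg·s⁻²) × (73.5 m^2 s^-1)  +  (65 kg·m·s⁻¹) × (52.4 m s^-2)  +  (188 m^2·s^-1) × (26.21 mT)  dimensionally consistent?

Reduce each to base SI dimensions:
  (770 m²·s⁻²) × (766 s^-1·kg):  [m²·s⁻²] · [kg·s⁻¹] = kg·m²·s⁻³
  (408 kg·s⁻²) × (73.5 m^2 s^-1):  [kg·s⁻²] · [m²·s⁻¹] = kg·m²·s⁻³
  (65 kg·m·s⁻¹) × (52.4 m s^-2):  [kg·m·s⁻¹] · [m·s⁻²] = kg·m²·s⁻³
  (188 m^2·s^-1) × (26.21 mT):  [m²·s⁻¹] · [kg·s⁻²·A⁻¹] = kg·m²·s⁻³·A⁻¹
The terms do not share a single dimension (kg·m²·s⁻³ vs kg·m²·s⁻³·A⁻¹).

No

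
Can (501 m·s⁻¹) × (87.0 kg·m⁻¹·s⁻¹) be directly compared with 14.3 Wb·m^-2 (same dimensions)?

In SI base units:
  (501 m·s⁻¹) × (87.0 kg·m⁻¹·s⁻¹):  [m·s⁻¹] · [kg·m⁻¹·s⁻¹] = kg·s⁻²
  14.3 Wb·m^-2:  Wb·m⁻² = V·s·m⁻² = kg·s⁻²·A⁻¹
kg·s⁻² ≠ kg·s⁻²·A⁻¹, so they cannot be added.

No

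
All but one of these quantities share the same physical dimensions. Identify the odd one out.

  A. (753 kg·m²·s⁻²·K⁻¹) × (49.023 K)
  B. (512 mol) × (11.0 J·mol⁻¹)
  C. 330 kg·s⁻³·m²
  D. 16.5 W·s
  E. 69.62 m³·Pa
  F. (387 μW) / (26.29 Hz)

In SI base units:
  A. [kg·m²·s⁻²·K⁻¹] · [K] = kg·m²·s⁻²
  B. [mol] · [kg·m²·s⁻²·mol⁻¹] = kg·m²·s⁻²
  C. kg·m²·s⁻³
  D. W·s = J·s⁻¹·s = kg·m²·s⁻²
  E. Pa·m³ = N·m⁻²·m³ = kg·m²·s⁻²
  F. [kg·m²·s⁻³] / [s⁻¹] = kg·m²·s⁻²
All reduce to kg·m²·s⁻² except C., which is kg·m²·s⁻³.

C.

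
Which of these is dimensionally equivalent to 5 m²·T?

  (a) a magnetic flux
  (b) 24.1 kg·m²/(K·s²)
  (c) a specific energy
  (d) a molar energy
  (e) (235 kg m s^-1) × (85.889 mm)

(a)

Reference: T·m² = Wb·m⁻²·m² = kg·m²·s⁻²·A⁻¹.
Each option:
  (a) [magnetic flux] = kg·m²·s⁻²·A⁻¹  ← same
  (b) kg·m²·s⁻²·K⁻¹
  (c) [specific energy] = m²·s⁻²
  (d) [molar energy] = kg·m²·s⁻²·mol⁻¹
  (e) [kg·m·s⁻¹] · [m] = kg·m²·s⁻¹
Only (a) matches kg·m²·s⁻²·A⁻¹.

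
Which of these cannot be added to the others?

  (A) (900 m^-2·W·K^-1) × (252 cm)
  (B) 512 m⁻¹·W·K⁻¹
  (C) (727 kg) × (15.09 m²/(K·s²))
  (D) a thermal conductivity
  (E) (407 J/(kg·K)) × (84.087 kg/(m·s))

Dimensions:
  (A) [kg·s⁻³·K⁻¹] · [m] = kg·m·s⁻³·K⁻¹
  (B) W·m⁻¹·K⁻¹ = J·s⁻¹·m⁻¹·K⁻¹ = kg·m·s⁻³·K⁻¹
  (C) [kg] · [m²·s⁻²·K⁻¹] = kg·m²·s⁻²·K⁻¹
  (D) [thermal conductivity] = kg·m·s⁻³·K⁻¹
  (E) [m²·s⁻²·K⁻¹] · [kg·m⁻¹·s⁻¹] = kg·m·s⁻³·K⁻¹
All reduce to kg·m·s⁻³·K⁻¹ except (C), which is kg·m²·s⁻²·K⁻¹.

(C)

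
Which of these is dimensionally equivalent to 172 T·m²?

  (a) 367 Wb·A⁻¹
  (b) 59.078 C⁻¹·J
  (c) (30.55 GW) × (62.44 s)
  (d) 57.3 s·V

(d)

Reference: T·m² = Wb·m⁻²·m² = kg·m²·s⁻²·A⁻¹.
Each option:
  (a) Wb·A⁻¹ = V·s·A⁻¹ = kg·m²·s⁻²·A⁻²
  (b) J·C⁻¹ = N·m·(s·A)⁻¹ = kg·m²·s⁻³·A⁻¹
  (c) [kg·m²·s⁻³] · [s] = kg·m²·s⁻²
  (d) V·s = J·C⁻¹·s = kg·m²·s⁻²·A⁻¹  ← same
Only (d) matches kg·m²·s⁻²·A⁻¹.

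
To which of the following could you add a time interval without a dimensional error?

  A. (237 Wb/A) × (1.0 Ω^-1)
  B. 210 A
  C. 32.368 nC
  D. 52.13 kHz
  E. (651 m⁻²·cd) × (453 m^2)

A.

Reference: [time interval] = s.
Each option:
  A. [kg·m²·s⁻²·A⁻²] · [kg⁻¹·m⁻²·s³·A²] = s  ← same
  B. A
  C. C = s·A
  D. Hz = s⁻¹
  E. [m⁻²·cd] · [m²] = cd
Only A. matches s.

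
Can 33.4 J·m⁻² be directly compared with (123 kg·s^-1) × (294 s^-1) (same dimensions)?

Expand each in SI base units:
  33.4 J·m⁻²:  J·m⁻² = N·m·m⁻² = kg·s⁻²
  (123 kg·s^-1) × (294 s^-1):  [kg·s⁻¹] · [s⁻¹] = kg·s⁻²
Both are kg·s⁻², so they have the same dimensions and can be added.

Yes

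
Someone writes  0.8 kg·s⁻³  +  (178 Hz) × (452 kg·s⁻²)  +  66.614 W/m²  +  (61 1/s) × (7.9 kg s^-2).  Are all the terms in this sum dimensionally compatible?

In SI base units:
  0.8 kg·s⁻³:  kg·s⁻³
  (178 Hz) × (452 kg·s⁻²):  [s⁻¹] · [kg·s⁻²] = kg·s⁻³
  66.614 W/m²:  W·m⁻² = J·s⁻¹·m⁻² = kg·s⁻³
  (61 1/s) × (7.9 kg s^-2):  [s⁻¹] · [kg·s⁻²] = kg·s⁻³
Every term reduces to kg·s⁻³.

Yes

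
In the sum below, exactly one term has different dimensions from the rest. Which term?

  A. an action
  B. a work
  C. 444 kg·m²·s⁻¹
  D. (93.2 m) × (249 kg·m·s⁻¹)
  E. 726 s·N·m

B.

Reduce each to base SI dimensions:
  A. [action] = kg·m²·s⁻¹
  B. [work] = kg·m²·s⁻²
  C. kg·m²·s⁻¹
  D. [m] · [kg·m·s⁻¹] = kg·m²·s⁻¹
  E. N·m·s = kg·m·s⁻²·m·s = kg·m²·s⁻¹
All reduce to kg·m²·s⁻¹ except B., which is kg·m²·s⁻².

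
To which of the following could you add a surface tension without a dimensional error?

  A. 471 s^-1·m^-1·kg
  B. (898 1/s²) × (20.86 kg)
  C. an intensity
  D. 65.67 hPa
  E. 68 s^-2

B.

Reference: [surface tension] = kg·s⁻².
Each option:
  A. kg·m⁻¹·s⁻¹
  B. [s⁻²] · [kg] = kg·s⁻²  ← same
  C. [intensity] = kg·s⁻³
  D. Pa = N·m⁻² = kg·m⁻¹·s⁻²
  E. s⁻²
Only B. matches kg·s⁻².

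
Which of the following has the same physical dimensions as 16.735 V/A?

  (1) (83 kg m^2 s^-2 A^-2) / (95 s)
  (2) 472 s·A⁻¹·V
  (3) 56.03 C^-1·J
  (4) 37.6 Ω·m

(1)

Reference: V·A⁻¹ = J·C⁻¹·A⁻¹ = kg·m²·s⁻³·A⁻².
Each option:
  (1) [kg·m²·s⁻²·A⁻²] / [s] = kg·m²·s⁻³·A⁻²  ← same
  (2) V·s·A⁻¹ = J·C⁻¹·s·A⁻¹ = kg·m²·s⁻²·A⁻²
  (3) J·C⁻¹ = N·m·(s·A)⁻¹ = kg·m²·s⁻³·A⁻¹
  (4) Ω·m = V·A⁻¹·m = kg·m³·s⁻³·A⁻²
Only (1) matches kg·m²·s⁻³·A⁻².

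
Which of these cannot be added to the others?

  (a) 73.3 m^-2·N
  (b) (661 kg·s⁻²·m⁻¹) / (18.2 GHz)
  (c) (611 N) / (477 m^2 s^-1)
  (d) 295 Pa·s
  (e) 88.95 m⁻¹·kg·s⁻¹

(a)

Work out the base dimensions of each:
  (a) N·m⁻² = kg·m·s⁻²·m⁻² = kg·m⁻¹·s⁻²
  (b) [kg·m⁻¹·s⁻²] / [s⁻¹] = kg·m⁻¹·s⁻¹
  (c) [kg·m·s⁻²] / [m²·s⁻¹] = kg·m⁻¹·s⁻¹
  (d) Pa·s = N·m⁻²·s = kg·m⁻¹·s⁻¹
  (e) kg·m⁻¹·s⁻¹
All reduce to kg·m⁻¹·s⁻¹ except (a), which is kg·m⁻¹·s⁻².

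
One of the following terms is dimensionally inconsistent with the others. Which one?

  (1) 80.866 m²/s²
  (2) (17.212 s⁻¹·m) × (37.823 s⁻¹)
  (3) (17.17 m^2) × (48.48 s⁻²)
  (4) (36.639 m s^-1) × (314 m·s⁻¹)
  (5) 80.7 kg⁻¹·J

Work out the base dimensions of each:
  (1) m²·s⁻²
  (2) [m·s⁻¹] · [s⁻¹] = m·s⁻²
  (3) [m²] · [s⁻²] = m²·s⁻²
  (4) [m·s⁻¹] · [m·s⁻¹] = m²·s⁻²
  (5) J·kg⁻¹ = N·m·kg⁻¹ = m²·s⁻²
All reduce to m²·s⁻² except (2), which is m·s⁻².

(2)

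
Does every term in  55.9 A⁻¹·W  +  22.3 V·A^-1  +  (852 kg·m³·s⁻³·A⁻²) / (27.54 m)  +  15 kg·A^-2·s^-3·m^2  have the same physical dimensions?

No

In SI base units:
  55.9 A⁻¹·W:  W·A⁻¹ = J·s⁻¹·A⁻¹ = kg·m²·s⁻³·A⁻¹
  22.3 V·A^-1:  V·A⁻¹ = J·C⁻¹·A⁻¹ = kg·m²·s⁻³·A⁻²
  (852 kg·m³·s⁻³·A⁻²) / (27.54 m):  [kg·m³·s⁻³·A⁻²] / [m] = kg·m²·s⁻³·A⁻²
  15 kg·A^-2·s^-3·m^2:  kg·m²·s⁻³·A⁻²
The terms do not share a single dimension (kg·m²·s⁻³·A⁻² vs kg·m²·s⁻³·A⁻¹).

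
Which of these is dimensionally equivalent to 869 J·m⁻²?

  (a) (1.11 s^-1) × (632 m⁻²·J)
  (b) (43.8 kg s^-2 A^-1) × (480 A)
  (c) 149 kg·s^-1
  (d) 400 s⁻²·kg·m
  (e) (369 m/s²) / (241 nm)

(b)

Reference: J·m⁻² = N·m·m⁻² = kg·s⁻².
Each option:
  (a) [s⁻¹] · [kg·s⁻²] = kg·s⁻³
  (b) [kg·s⁻²·A⁻¹] · [A] = kg·s⁻²  ← same
  (c) kg·s⁻¹
  (d) kg·m·s⁻²
  (e) [m·s⁻²] / [m] = s⁻²
Only (b) matches kg·s⁻².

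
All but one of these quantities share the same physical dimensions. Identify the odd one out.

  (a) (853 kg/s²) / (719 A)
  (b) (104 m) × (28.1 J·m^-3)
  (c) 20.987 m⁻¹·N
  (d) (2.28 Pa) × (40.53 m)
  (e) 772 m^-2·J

Reduce each to base SI dimensions:
  (a) [kg·s⁻²] / [A] = kg·s⁻²·A⁻¹
  (b) [m] · [kg·m⁻¹·s⁻²] = kg·s⁻²
  (c) N·m⁻¹ = kg·m·s⁻²·m⁻¹ = kg·s⁻²
  (d) [kg·m⁻¹·s⁻²] · [m] = kg·s⁻²
  (e) J·m⁻² = N·m·m⁻² = kg·s⁻²
All reduce to kg·s⁻² except (a), which is kg·s⁻²·A⁻¹.

(a)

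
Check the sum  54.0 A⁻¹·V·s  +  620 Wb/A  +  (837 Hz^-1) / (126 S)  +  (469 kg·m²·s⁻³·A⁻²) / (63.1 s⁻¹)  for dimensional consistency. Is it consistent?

Yes

Reduce each to base SI dimensions:
  54.0 A⁻¹·V·s:  V·s·A⁻¹ = J·C⁻¹·s·A⁻¹ = kg·m²·s⁻²·A⁻²
  620 Wb/A:  Wb·A⁻¹ = V·s·A⁻¹ = kg·m²·s⁻²·A⁻²
  (837 Hz^-1) / (126 S):  [s] / [kg⁻¹·m⁻²·s³·A²] = kg·m²·s⁻²·A⁻²
  (469 kg·m²·s⁻³·A⁻²) / (63.1 s⁻¹):  [kg·m²·s⁻³·A⁻²] / [s⁻¹] = kg·m²·s⁻²·A⁻²
Every term reduces to kg·m²·s⁻²·A⁻².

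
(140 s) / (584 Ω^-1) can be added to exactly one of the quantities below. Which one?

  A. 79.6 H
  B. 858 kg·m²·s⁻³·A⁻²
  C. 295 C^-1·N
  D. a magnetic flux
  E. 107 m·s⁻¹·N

Reference: [s] / [kg⁻¹·m⁻²·s³·A²] = kg·m²·s⁻²·A⁻².
Each option:
  A. H = V·s·A⁻¹ = kg·m²·s⁻²·A⁻²  ← same
  B. kg·m²·s⁻³·A⁻²
  C. N·C⁻¹ = kg·m·s⁻²·(s·A)⁻¹ = kg·m·s⁻³·A⁻¹
  D. [magnetic flux] = kg·m²·s⁻²·A⁻¹
  E. N·m·s⁻¹ = kg·m·s⁻²·m·s⁻¹ = kg·m²·s⁻³
Only A. matches kg·m²·s⁻²·A⁻².

A.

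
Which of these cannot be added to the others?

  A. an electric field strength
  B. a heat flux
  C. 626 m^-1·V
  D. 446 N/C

B.

Work out the base dimensions of each:
  A. [electric field strength] = kg·m·s⁻³·A⁻¹
  B. [heat flux] = kg·s⁻³
  C. V·m⁻¹ = J·C⁻¹·m⁻¹ = kg·m·s⁻³·A⁻¹
  D. N·C⁻¹ = kg·m·s⁻²·(s·A)⁻¹ = kg·m·s⁻³·A⁻¹
All reduce to kg·m·s⁻³·A⁻¹ except B., which is kg·s⁻³.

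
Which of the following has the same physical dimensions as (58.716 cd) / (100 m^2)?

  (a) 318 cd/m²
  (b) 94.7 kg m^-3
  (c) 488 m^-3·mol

(a)

Reference: [cd] / [m²] = m⁻²·cd.
Each option:
  (a) cd·m⁻² = m⁻²·cd  ← same
  (b) kg·m⁻³
  (c) mol·m⁻³ = m⁻³·mol
Only (a) matches m⁻²·cd.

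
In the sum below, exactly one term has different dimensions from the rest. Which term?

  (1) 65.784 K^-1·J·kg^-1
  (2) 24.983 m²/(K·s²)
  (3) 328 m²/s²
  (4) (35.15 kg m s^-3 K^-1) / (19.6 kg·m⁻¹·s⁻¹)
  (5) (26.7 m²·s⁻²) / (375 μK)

In SI base units:
  (1) J·kg⁻¹·K⁻¹ = N·m·kg⁻¹·K⁻¹ = m²·s⁻²·K⁻¹
  (2) m²·s⁻²·K⁻¹
  (3) m²·s⁻²
  (4) [kg·m·s⁻³·K⁻¹] / [kg·m⁻¹·s⁻¹] = m²·s⁻²·K⁻¹
  (5) [m²·s⁻²] / [K] = m²·s⁻²·K⁻¹
All reduce to m²·s⁻²·K⁻¹ except (3), which is m²·s⁻².

(3)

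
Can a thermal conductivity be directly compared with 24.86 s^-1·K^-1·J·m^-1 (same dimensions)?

Yes

Reduce each to base SI dimensions:
  a thermal conductivity:  [thermal conductivity] = kg·m·s⁻³·K⁻¹
  24.86 s^-1·K^-1·J·m^-1:  J·s⁻¹·m⁻¹·K⁻¹ = N·m·s⁻¹·m⁻¹·K⁻¹ = kg·m·s⁻³·K⁻¹
Both are kg·m·s⁻³·K⁻¹, so they have the same dimensions and can be added.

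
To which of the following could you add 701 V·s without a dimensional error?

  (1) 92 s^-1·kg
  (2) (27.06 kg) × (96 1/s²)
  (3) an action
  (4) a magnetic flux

(4)

Reference: V·s = J·C⁻¹·s = kg·m²·s⁻²·A⁻¹.
Each option:
  (1) kg·s⁻¹
  (2) [kg] · [s⁻²] = kg·s⁻²
  (3) [action] = kg·m²·s⁻¹
  (4) [magnetic flux] = kg·m²·s⁻²·A⁻¹  ← same
Only (4) matches kg·m²·s⁻²·A⁻¹.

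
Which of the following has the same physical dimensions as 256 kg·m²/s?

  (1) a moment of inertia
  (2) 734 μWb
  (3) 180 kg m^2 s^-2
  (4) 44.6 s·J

(4)

Reference: kg·m²·s⁻¹.
Each option:
  (1) [moment of inertia] = kg·m²
  (2) Wb = V·s = kg·m²·s⁻²·A⁻¹
  (3) kg·m²·s⁻²
  (4) J·s = N·m·s = kg·m²·s⁻¹  ← same
Only (4) matches kg·m²·s⁻¹.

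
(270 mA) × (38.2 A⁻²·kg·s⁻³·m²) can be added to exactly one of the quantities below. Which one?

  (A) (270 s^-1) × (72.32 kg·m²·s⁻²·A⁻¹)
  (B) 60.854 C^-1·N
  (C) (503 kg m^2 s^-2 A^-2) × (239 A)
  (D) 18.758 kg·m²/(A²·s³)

(A)

Reference: [A] · [kg·m²·s⁻³·A⁻²] = kg·m²·s⁻³·A⁻¹.
Each option:
  (A) [s⁻¹] · [kg·m²·s⁻²·A⁻¹] = kg·m²·s⁻³·A⁻¹  ← same
  (B) N·C⁻¹ = kg·m·s⁻²·(s·A)⁻¹ = kg·m·s⁻³·A⁻¹
  (C) [kg·m²·s⁻²·A⁻²] · [A] = kg·m²·s⁻²·A⁻¹
  (D) kg·m²·s⁻³·A⁻²
Only (A) matches kg·m²·s⁻³·A⁻¹.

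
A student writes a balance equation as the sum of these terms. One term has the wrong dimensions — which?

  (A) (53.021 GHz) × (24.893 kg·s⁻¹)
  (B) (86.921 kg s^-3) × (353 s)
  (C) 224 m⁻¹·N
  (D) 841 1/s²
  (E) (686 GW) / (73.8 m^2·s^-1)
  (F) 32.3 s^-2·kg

(D)

Work out the base dimensions of each:
  (A) [s⁻¹] · [kg·s⁻¹] = kg·s⁻²
  (B) [kg·s⁻³] · [s] = kg·s⁻²
  (C) N·m⁻¹ = kg·m·s⁻²·m⁻¹ = kg·s⁻²
  (D) s⁻²
  (E) [kg·m²·s⁻³] / [m²·s⁻¹] = kg·s⁻²
  (F) kg·s⁻²
All reduce to kg·s⁻² except (D), which is s⁻².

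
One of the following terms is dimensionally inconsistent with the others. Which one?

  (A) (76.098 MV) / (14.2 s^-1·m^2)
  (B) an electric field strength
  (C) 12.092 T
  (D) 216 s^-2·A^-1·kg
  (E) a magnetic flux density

(B)

Dimensions:
  (A) [kg·m²·s⁻³·A⁻¹] / [m²·s⁻¹] = kg·s⁻²·A⁻¹
  (B) [electric field strength] = kg·m·s⁻³·A⁻¹
  (C) T = Wb·m⁻² = kg·s⁻²·A⁻¹
  (D) kg·s⁻²·A⁻¹
  (E) [magnetic flux density] = kg·s⁻²·A⁻¹
All reduce to kg·s⁻²·A⁻¹ except (B), which is kg·m·s⁻³·A⁻¹.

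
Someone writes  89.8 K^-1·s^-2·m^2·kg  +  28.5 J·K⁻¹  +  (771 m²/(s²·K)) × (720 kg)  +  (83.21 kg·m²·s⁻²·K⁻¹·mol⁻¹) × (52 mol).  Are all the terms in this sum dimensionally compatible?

Dimensions:
  89.8 K^-1·s^-2·m^2·kg:  kg·m²·s⁻²·K⁻¹
  28.5 J·K⁻¹:  J·K⁻¹ = N·m·K⁻¹ = kg·m²·s⁻²·K⁻¹
  (771 m²/(s²·K)) × (720 kg):  [m²·s⁻²·K⁻¹] · [kg] = kg·m²·s⁻²·K⁻¹
  (83.21 kg·m²·s⁻²·K⁻¹·mol⁻¹) × (52 mol):  [kg·m²·s⁻²·K⁻¹·mol⁻¹] · [mol] = kg·m²·s⁻²·K⁻¹
Every term reduces to kg·m²·s⁻²·K⁻¹.

Yes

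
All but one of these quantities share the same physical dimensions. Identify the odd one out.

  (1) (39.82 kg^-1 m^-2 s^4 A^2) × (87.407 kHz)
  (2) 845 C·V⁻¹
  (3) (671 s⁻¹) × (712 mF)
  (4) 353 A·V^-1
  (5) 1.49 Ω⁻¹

(2)

Expand each in SI base units:
  (1) [kg⁻¹·m⁻²·s⁴·A²] · [s⁻¹] = kg⁻¹·m⁻²·s³·A²
  (2) C·V⁻¹ = s·A·(J·C⁻¹)⁻¹ = kg⁻¹·m⁻²·s⁴·A²
  (3) [s⁻¹] · [kg⁻¹·m⁻²·s⁴·A²] = kg⁻¹·m⁻²·s³·A²
  (4) A·V⁻¹ = A·(J·C⁻¹)⁻¹ = kg⁻¹·m⁻²·s³·A²
  (5) Ω⁻¹ = (V·A⁻¹)⁻¹ = kg⁻¹·m⁻²·s³·A²
All reduce to kg⁻¹·m⁻²·s³·A² except (2), which is kg⁻¹·m⁻²·s⁴·A².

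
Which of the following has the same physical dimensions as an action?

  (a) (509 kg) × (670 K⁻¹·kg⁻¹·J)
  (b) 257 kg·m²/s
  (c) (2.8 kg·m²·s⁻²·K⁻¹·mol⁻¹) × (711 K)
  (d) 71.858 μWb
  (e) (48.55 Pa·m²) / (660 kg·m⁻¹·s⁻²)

(b)

Reference: [action] = kg·m²·s⁻¹.
Each option:
  (a) [kg] · [m²·s⁻²·K⁻¹] = kg·m²·s⁻²·K⁻¹
  (b) kg·m²·s⁻¹  ← same
  (c) [kg·m²·s⁻²·K⁻¹·mol⁻¹] · [K] = kg·m²·s⁻²·mol⁻¹
  (d) Wb = V·s = kg·m²·s⁻²·A⁻¹
  (e) [kg·m·s⁻²] / [kg·m⁻¹·s⁻²] = m²
Only (b) matches kg·m²·s⁻¹.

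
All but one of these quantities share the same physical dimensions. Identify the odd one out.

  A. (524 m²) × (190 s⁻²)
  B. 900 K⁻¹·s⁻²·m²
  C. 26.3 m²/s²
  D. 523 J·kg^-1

Work out the base dimensions of each:
  A. [m²] · [s⁻²] = m²·s⁻²
  B. m²·s⁻²·K⁻¹
  C. m²·s⁻²
  D. J·kg⁻¹ = N·m·kg⁻¹ = m²·s⁻²
All reduce to m²·s⁻² except B., which is m²·s⁻²·K⁻¹.

B.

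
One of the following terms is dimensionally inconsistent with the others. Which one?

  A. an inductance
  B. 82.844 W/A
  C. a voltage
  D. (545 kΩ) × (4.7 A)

A.

Reduce each to base SI dimensions:
  A. [inductance] = kg·m²·s⁻²·A⁻²
  B. W·A⁻¹ = J·s⁻¹·A⁻¹ = kg·m²·s⁻³·A⁻¹
  C. [voltage] = kg·m²·s⁻³·A⁻¹
  D. [kg·m²·s⁻³·A⁻²] · [A] = kg·m²·s⁻³·A⁻¹
All reduce to kg·m²·s⁻³·A⁻¹ except A., which is kg·m²·s⁻²·A⁻².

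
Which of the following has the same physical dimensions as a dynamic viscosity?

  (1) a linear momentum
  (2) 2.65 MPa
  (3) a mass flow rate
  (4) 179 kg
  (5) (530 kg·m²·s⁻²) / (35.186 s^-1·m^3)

Reference: [dynamic viscosity] = kg·m⁻¹·s⁻¹.
Each option:
  (1) [linear momentum] = kg·m·s⁻¹
  (2) Pa = N·m⁻² = kg·m⁻¹·s⁻²
  (3) [mass flow rate] = kg·s⁻¹
  (4) kg
  (5) [kg·m²·s⁻²] / [m³·s⁻¹] = kg·m⁻¹·s⁻¹  ← same
Only (5) matches kg·m⁻¹·s⁻¹.

(5)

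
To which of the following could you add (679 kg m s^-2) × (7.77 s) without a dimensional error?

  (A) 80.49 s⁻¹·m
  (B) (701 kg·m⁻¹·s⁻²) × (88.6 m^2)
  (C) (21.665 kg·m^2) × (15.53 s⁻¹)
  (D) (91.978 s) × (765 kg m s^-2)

(D)

Reference: [kg·m·s⁻²] · [s] = kg·m·s⁻¹.
Each option:
  (A) m·s⁻¹
  (B) [kg·m⁻¹·s⁻²] · [m²] = kg·m·s⁻²
  (C) [kg·m²] · [s⁻¹] = kg·m²·s⁻¹
  (D) [s] · [kg·m·s⁻²] = kg·m·s⁻¹  ← same
Only (D) matches kg·m·s⁻¹.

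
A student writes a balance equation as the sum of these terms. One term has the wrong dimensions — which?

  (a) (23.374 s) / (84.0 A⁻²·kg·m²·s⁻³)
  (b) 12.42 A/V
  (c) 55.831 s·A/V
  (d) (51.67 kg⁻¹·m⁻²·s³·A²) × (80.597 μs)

(b)

Work out the base dimensions of each:
  (a) [s] / [kg·m²·s⁻³·A⁻²] = kg⁻¹·m⁻²·s⁴·A²
  (b) A·V⁻¹ = A·(J·C⁻¹)⁻¹ = kg⁻¹·m⁻²·s³·A²
  (c) A·s·V⁻¹ = A·s·(J·C⁻¹)⁻¹ = kg⁻¹·m⁻²·s⁴·A²
  (d) [kg⁻¹·m⁻²·s³·A²] · [s] = kg⁻¹·m⁻²·s⁴·A²
All reduce to kg⁻¹·m⁻²·s⁴·A² except (b), which is kg⁻¹·m⁻²·s³·A².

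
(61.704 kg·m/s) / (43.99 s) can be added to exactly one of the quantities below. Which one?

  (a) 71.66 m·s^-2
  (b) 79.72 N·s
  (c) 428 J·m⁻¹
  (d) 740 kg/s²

(c)

Reference: [kg·m·s⁻¹] / [s] = kg·m·s⁻².
Each option:
  (a) m·s⁻²
  (b) N·s = kg·m·s⁻²·s = kg·m·s⁻¹
  (c) J·m⁻¹ = N·m·m⁻¹ = kg·m·s⁻²  ← same
  (d) kg·s⁻²
Only (c) matches kg·m·s⁻².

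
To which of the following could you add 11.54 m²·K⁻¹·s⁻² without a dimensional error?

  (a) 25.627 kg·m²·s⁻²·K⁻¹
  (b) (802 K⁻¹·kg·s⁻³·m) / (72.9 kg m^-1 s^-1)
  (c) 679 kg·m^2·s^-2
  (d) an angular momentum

Reference: m²·s⁻²·K⁻¹.
Each option:
  (a) kg·m²·s⁻²·K⁻¹
  (b) [kg·m·s⁻³·K⁻¹] / [kg·m⁻¹·s⁻¹] = m²·s⁻²·K⁻¹  ← same
  (c) kg·m²·s⁻²
  (d) [angular momentum] = kg·m²·s⁻¹
Only (b) matches m²·s⁻²·K⁻¹.

(b)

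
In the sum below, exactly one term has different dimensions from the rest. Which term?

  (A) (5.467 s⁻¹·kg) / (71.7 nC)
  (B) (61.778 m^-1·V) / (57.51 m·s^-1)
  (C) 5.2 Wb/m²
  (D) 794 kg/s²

Dimensions:
  (A) [kg·s⁻¹] / [s·A] = kg·s⁻²·A⁻¹
  (B) [kg·m·s⁻³·A⁻¹] / [m·s⁻¹] = kg·s⁻²·A⁻¹
  (C) Wb·m⁻² = V·s·m⁻² = kg·s⁻²·A⁻¹
  (D) kg·s⁻²
All reduce to kg·s⁻²·A⁻¹ except (D), which is kg·s⁻².

(D)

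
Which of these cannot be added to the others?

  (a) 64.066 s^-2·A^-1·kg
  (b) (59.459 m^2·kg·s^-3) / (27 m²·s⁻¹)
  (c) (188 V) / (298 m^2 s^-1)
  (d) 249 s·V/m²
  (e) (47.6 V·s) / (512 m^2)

Dimensions:
  (a) kg·s⁻²·A⁻¹
  (b) [kg·m²·s⁻³] / [m²·s⁻¹] = kg·s⁻²
  (c) [kg·m²·s⁻³·A⁻¹] / [m²·s⁻¹] = kg·s⁻²·A⁻¹
  (d) V·s·m⁻² = J·C⁻¹·s·m⁻² = kg·s⁻²·A⁻¹
  (e) [kg·m²·s⁻²·A⁻¹] / [m²] = kg·s⁻²·A⁻¹
All reduce to kg·s⁻²·A⁻¹ except (b), which is kg·s⁻².

(b)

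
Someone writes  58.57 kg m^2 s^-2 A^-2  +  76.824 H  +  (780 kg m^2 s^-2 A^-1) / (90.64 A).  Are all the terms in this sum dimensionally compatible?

Yes

In SI base units:
  58.57 kg m^2 s^-2 A^-2:  kg·m²·s⁻²·A⁻²
  76.824 H:  H = V·s·A⁻¹ = kg·m²·s⁻²·A⁻²
  (780 kg m^2 s^-2 A^-1) / (90.64 A):  [kg·m²·s⁻²·A⁻¹] / [A] = kg·m²·s⁻²·A⁻²
Every term reduces to kg·m²·s⁻²·A⁻².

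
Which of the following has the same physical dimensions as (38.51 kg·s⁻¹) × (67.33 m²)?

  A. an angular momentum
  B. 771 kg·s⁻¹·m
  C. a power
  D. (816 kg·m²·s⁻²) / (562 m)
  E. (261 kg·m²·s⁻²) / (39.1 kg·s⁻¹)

A.

Reference: [kg·s⁻¹] · [m²] = kg·m²·s⁻¹.
Each option:
  A. [angular momentum] = kg·m²·s⁻¹  ← same
  B. kg·m·s⁻¹
  C. [power] = kg·m²·s⁻³
  D. [kg·m²·s⁻²] / [m] = kg·m·s⁻²
  E. [kg·m²·s⁻²] / [kg·s⁻¹] = m²·s⁻¹
Only A. matches kg·m²·s⁻¹.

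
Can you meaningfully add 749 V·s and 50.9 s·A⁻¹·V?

Expand each in SI base units:
  749 V·s:  V·s = J·C⁻¹·s = kg·m²·s⁻²·A⁻¹
  50.9 s·A⁻¹·V:  V·s·A⁻¹ = J·C⁻¹·s·A⁻¹ = kg·m²·s⁻²·A⁻²
kg·m²·s⁻²·A⁻¹ ≠ kg·m²·s⁻²·A⁻², so they cannot be added.

No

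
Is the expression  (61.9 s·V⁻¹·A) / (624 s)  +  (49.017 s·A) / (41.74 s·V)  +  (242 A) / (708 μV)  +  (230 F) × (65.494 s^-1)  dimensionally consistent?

Yes

In SI base units:
  (61.9 s·V⁻¹·A) / (624 s):  [kg⁻¹·m⁻²·s⁴·A²] / [s] = kg⁻¹·m⁻²·s³·A²
  (49.017 s·A) / (41.74 s·V):  [s·A] / [kg·m²·s⁻²·A⁻¹] = kg⁻¹·m⁻²·s³·A²
  (242 A) / (708 μV):  [A] / [kg·m²·s⁻³·A⁻¹] = kg⁻¹·m⁻²·s³·A²
  (230 F) × (65.494 s^-1):  [kg⁻¹·m⁻²·s⁴·A²] · [s⁻¹] = kg⁻¹·m⁻²·s³·A²
Every term reduces to kg⁻¹·m⁻²·s³·A².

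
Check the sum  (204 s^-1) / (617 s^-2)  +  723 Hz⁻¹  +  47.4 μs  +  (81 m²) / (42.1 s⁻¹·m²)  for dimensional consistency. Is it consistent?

Yes

In SI base units:
  (204 s^-1) / (617 s^-2):  [s⁻¹] / [s⁻²] = s
  723 Hz⁻¹:  Hz⁻¹ = (s⁻¹)⁻¹ = s
  47.4 μs:  s
  (81 m²) / (42.1 s⁻¹·m²):  [m²] / [m²·s⁻¹] = s
Every term reduces to s.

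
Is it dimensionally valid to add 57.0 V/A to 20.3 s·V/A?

No

Reduce each to base SI dimensions:
  57.0 V/A:  V·A⁻¹ = J·C⁻¹·A⁻¹ = kg·m²·s⁻³·A⁻²
  20.3 s·V/A:  V·s·A⁻¹ = J·C⁻¹·s·A⁻¹ = kg·m²·s⁻²·A⁻²
kg·m²·s⁻³·A⁻² ≠ kg·m²·s⁻²·A⁻², so they cannot be added.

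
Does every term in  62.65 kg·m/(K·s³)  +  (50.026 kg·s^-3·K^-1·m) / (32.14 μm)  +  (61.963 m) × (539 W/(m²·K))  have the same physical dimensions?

No

Work out the base dimensions of each:
  62.65 kg·m/(K·s³):  kg·m·s⁻³·K⁻¹
  (50.026 kg·s^-3·K^-1·m) / (32.14 μm):  [kg·m·s⁻³·K⁻¹] / [m] = kg·s⁻³·K⁻¹
  (61.963 m) × (539 W/(m²·K)):  [m] · [kg·s⁻³·K⁻¹] = kg·m·s⁻³·K⁻¹
The terms do not share a single dimension (kg·m·s⁻³·K⁻¹ vs kg·s⁻³·K⁻¹).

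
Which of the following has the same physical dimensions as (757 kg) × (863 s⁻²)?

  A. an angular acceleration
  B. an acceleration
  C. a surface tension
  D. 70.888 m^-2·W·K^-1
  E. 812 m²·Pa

C.

Reference: [kg] · [s⁻²] = kg·s⁻².
Each option:
  A. [angular acceleration] = s⁻²
  B. [acceleration] = m·s⁻²
  C. [surface tension] = kg·s⁻²  ← same
  D. W·m⁻²·K⁻¹ = J·s⁻¹·m⁻²·K⁻¹ = kg·s⁻³·K⁻¹
  E. Pa·m² = N·m⁻²·m² = kg·m·s⁻²
Only C. matches kg·s⁻².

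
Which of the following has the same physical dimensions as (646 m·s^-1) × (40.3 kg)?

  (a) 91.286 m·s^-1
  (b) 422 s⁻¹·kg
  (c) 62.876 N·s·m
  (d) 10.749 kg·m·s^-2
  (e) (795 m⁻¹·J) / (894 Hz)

Reference: [m·s⁻¹] · [kg] = kg·m·s⁻¹.
Each option:
  (a) m·s⁻¹
  (b) kg·s⁻¹
  (c) N·m·s = kg·m·s⁻²·m·s = kg·m²·s⁻¹
  (d) kg·m·s⁻²
  (e) [kg·m·s⁻²] / [s⁻¹] = kg·m·s⁻¹  ← same
Only (e) matches kg·m·s⁻¹.

(e)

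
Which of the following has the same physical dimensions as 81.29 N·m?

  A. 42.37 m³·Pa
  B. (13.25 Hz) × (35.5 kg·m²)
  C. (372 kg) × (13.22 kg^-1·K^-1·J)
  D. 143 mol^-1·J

A.

Reference: N·m = kg·m·s⁻²·m = kg·m²·s⁻².
Each option:
  A. Pa·m³ = N·m⁻²·m³ = kg·m²·s⁻²  ← same
  B. [s⁻¹] · [kg·m²] = kg·m²·s⁻¹
  C. [kg] · [m²·s⁻²·K⁻¹] = kg·m²·s⁻²·K⁻¹
  D. J·mol⁻¹ = N·m·mol⁻¹ = kg·m²·s⁻²·mol⁻¹
Only A. matches kg·m²·s⁻².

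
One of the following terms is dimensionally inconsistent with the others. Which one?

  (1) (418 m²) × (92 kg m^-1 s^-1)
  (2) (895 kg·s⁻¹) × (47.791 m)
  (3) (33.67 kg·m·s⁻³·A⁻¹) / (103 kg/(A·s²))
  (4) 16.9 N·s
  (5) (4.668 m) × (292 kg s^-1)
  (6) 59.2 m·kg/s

In SI base units:
  (1) [m²] · [kg·m⁻¹·s⁻¹] = kg·m·s⁻¹
  (2) [kg·s⁻¹] · [m] = kg·m·s⁻¹
  (3) [kg·m·s⁻³·A⁻¹] / [kg·s⁻²·A⁻¹] = m·s⁻¹
  (4) N·s = kg·m·s⁻²·s = kg·m·s⁻¹
  (5) [m] · [kg·s⁻¹] = kg·m·s⁻¹
  (6) kg·m·s⁻¹
All reduce to kg·m·s⁻¹ except (3), which is m·s⁻¹.

(3)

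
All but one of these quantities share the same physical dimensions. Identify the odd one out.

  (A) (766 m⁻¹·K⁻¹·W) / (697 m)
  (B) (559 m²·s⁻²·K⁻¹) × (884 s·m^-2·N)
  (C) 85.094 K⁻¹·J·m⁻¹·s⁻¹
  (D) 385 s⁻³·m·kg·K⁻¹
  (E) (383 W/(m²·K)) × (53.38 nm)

Work out the base dimensions of each:
  (A) [kg·m·s⁻³·K⁻¹] / [m] = kg·s⁻³·K⁻¹
  (B) [m²·s⁻²·K⁻¹] · [kg·m⁻¹·s⁻¹] = kg·m·s⁻³·K⁻¹
  (C) J·s⁻¹·m⁻¹·K⁻¹ = N·m·s⁻¹·m⁻¹·K⁻¹ = kg·m·s⁻³·K⁻¹
  (D) kg·m·s⁻³·K⁻¹
  (E) [kg·s⁻³·K⁻¹] · [m] = kg·m·s⁻³·K⁻¹
All reduce to kg·m·s⁻³·K⁻¹ except (A), which is kg·s⁻³·K⁻¹.

(A)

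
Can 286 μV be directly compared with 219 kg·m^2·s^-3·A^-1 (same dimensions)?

Reduce each to base SI dimensions:
  286 μV:  V = J·C⁻¹ = kg·m²·s⁻³·A⁻¹
  219 kg·m^2·s^-3·A^-1:  kg·m²·s⁻³·A⁻¹
Both are kg·m²·s⁻³·A⁻¹, so they have the same dimensions and can be added.

Yes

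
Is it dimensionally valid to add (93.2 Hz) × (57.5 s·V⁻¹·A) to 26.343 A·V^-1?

Work out the base dimensions of each:
  (93.2 Hz) × (57.5 s·V⁻¹·A):  [s⁻¹] · [kg⁻¹·m⁻²·s⁴·A²] = kg⁻¹·m⁻²·s³·A²
  26.343 A·V^-1:  A·V⁻¹ = A·(J·C⁻¹)⁻¹ = kg⁻¹·m⁻²·s³·A²
Both are kg⁻¹·m⁻²·s³·A², so they have the same dimensions and can be added.

Yes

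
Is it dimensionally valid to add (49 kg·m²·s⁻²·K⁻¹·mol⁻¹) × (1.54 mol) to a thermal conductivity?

Dimensions:
  (49 kg·m²·s⁻²·K⁻¹·mol⁻¹) × (1.54 mol):  [kg·m²·s⁻²·K⁻¹·mol⁻¹] · [mol] = kg·m²·s⁻²·K⁻¹
  a thermal conductivity:  [thermal conductivity] = kg·m·s⁻³·K⁻¹
kg·m²·s⁻²·K⁻¹ ≠ kg·m·s⁻³·K⁻¹, so they cannot be added.

No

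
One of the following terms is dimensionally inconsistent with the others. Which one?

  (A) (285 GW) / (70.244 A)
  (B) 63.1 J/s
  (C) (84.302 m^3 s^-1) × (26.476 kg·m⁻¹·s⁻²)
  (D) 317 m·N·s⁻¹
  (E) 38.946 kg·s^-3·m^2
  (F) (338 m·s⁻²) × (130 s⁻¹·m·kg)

Expand each in SI base units:
  (A) [kg·m²·s⁻³] / [A] = kg·m²·s⁻³·A⁻¹
  (B) J·s⁻¹ = N·m·s⁻¹ = kg·m²·s⁻³
  (C) [m³·s⁻¹] · [kg·m⁻¹·s⁻²] = kg·m²·s⁻³
  (D) N·m·s⁻¹ = kg·m·s⁻²·m·s⁻¹ = kg·m²·s⁻³
  (E) kg·m²·s⁻³
  (F) [m·s⁻²] · [kg·m·s⁻¹] = kg·m²·s⁻³
All reduce to kg·m²·s⁻³ except (A), which is kg·m²·s⁻³·A⁻¹.

(A)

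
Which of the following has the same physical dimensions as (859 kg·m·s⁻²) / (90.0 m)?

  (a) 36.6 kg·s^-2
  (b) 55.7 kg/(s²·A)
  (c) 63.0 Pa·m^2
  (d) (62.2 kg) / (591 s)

(a)

Reference: [kg·m·s⁻²] / [m] = kg·s⁻².
Each option:
  (a) kg·s⁻²  ← same
  (b) kg·s⁻²·A⁻¹
  (c) Pa·m² = N·m⁻²·m² = kg·m·s⁻²
  (d) [kg] / [s] = kg·s⁻¹
Only (a) matches kg·s⁻².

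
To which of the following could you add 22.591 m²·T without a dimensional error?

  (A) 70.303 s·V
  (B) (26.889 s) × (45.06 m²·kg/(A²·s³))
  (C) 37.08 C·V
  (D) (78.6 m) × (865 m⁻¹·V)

(A)

Reference: T·m² = Wb·m⁻²·m² = kg·m²·s⁻²·A⁻¹.
Each option:
  (A) V·s = J·C⁻¹·s = kg·m²·s⁻²·A⁻¹  ← same
  (B) [s] · [kg·m²·s⁻³·A⁻²] = kg·m²·s⁻²·A⁻²
  (C) C·V = s·A·J·C⁻¹ = kg·m²·s⁻²
  (D) [m] · [kg·m·s⁻³·A⁻¹] = kg·m²·s⁻³·A⁻¹
Only (A) matches kg·m²·s⁻²·A⁻¹.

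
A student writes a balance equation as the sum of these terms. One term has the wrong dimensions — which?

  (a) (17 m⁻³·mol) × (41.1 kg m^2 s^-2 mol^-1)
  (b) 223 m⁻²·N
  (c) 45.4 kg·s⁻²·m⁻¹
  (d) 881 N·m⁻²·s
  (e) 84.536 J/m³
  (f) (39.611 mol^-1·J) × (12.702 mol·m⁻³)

Dimensions:
  (a) [m⁻³·mol] · [kg·m²·s⁻²·mol⁻¹] = kg·m⁻¹·s⁻²
  (b) N·m⁻² = kg·m·s⁻²·m⁻² = kg·m⁻¹·s⁻²
  (c) kg·m⁻¹·s⁻²
  (d) N·s·m⁻² = kg·m·s⁻²·s·m⁻² = kg·m⁻¹·s⁻¹
  (e) J·m⁻³ = N·m·m⁻³ = kg·m⁻¹·s⁻²
  (f) [kg·m²·s⁻²·mol⁻¹] · [m⁻³·mol] = kg·m⁻¹·s⁻²
All reduce to kg·m⁻¹·s⁻² except (d), which is kg·m⁻¹·s⁻¹.

(d)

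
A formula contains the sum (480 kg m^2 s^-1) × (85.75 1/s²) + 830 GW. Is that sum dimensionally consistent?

Dimensions:
  (480 kg m^2 s^-1) × (85.75 1/s²):  [kg·m²·s⁻¹] · [s⁻²] = kg·m²·s⁻³
  830 GW:  W = J·s⁻¹ = kg·m²·s⁻³
Both are kg·m²·s⁻³, so they have the same dimensions and can be added.

Yes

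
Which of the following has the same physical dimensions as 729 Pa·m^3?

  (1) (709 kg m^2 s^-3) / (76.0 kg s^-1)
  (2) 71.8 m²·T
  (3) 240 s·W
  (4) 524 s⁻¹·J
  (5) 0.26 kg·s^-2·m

Reference: Pa·m³ = N·m⁻²·m³ = kg·m²·s⁻².
Each option:
  (1) [kg·m²·s⁻³] / [kg·s⁻¹] = m²·s⁻²
  (2) T·m² = Wb·m⁻²·m² = kg·m²·s⁻²·A⁻¹
  (3) W·s = J·s⁻¹·s = kg·m²·s⁻²  ← same
  (4) J·s⁻¹ = N·m·s⁻¹ = kg·m²·s⁻³
  (5) kg·m·s⁻²
Only (3) matches kg·m²·s⁻².

(3)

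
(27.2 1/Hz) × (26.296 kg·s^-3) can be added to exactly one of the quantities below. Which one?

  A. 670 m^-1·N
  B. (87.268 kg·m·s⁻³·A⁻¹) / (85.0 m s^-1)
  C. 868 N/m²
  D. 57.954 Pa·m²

Reference: [s] · [kg·s⁻³] = kg·s⁻².
Each option:
  A. N·m⁻¹ = kg·m·s⁻²·m⁻¹ = kg·s⁻²  ← same
  B. [kg·m·s⁻³·A⁻¹] / [m·s⁻¹] = kg·s⁻²·A⁻¹
  C. N·m⁻² = kg·m·s⁻²·m⁻² = kg·m⁻¹·s⁻²
  D. Pa·m² = N·m⁻²·m² = kg·m·s⁻²
Only A. matches kg·s⁻².

A.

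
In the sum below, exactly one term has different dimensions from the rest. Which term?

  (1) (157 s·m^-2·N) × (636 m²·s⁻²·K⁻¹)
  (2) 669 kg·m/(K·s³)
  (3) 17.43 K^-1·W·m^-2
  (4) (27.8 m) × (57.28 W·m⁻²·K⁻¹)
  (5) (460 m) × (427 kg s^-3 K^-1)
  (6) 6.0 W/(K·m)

(3)

Work out the base dimensions of each:
  (1) [kg·m⁻¹·s⁻¹] · [m²·s⁻²·K⁻¹] = kg·m·s⁻³·K⁻¹
  (2) kg·m·s⁻³·K⁻¹
  (3) W·m⁻²·K⁻¹ = J·s⁻¹·m⁻²·K⁻¹ = kg·s⁻³·K⁻¹
  (4) [m] · [kg·s⁻³·K⁻¹] = kg·m·s⁻³·K⁻¹
  (5) [m] · [kg·s⁻³·K⁻¹] = kg·m·s⁻³·K⁻¹
  (6) W·m⁻¹·K⁻¹ = J·s⁻¹·m⁻¹·K⁻¹ = kg·m·s⁻³·K⁻¹
All reduce to kg·m·s⁻³·K⁻¹ except (3), which is kg·s⁻³·K⁻¹.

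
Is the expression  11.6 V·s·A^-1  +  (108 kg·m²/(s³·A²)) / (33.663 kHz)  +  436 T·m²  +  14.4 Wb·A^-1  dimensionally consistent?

Reduce each to base SI dimensions:
  11.6 V·s·A^-1:  V·s·A⁻¹ = J·C⁻¹·s·A⁻¹ = kg·m²·s⁻²·A⁻²
  (108 kg·m²/(s³·A²)) / (33.663 kHz):  [kg·m²·s⁻³·A⁻²] / [s⁻¹] = kg·m²·s⁻²·A⁻²
  436 T·m²:  T·m² = Wb·m⁻²·m² = kg·m²·s⁻²·A⁻¹
  14.4 Wb·A^-1:  Wb·A⁻¹ = V·s·A⁻¹ = kg·m²·s⁻²·A⁻²
The terms do not share a single dimension (kg·m²·s⁻²·A⁻² vs kg·m²·s⁻²·A⁻¹).

No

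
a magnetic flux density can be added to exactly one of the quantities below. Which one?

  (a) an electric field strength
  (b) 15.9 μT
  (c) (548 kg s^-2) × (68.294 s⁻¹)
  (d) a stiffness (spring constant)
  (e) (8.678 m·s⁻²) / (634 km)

Reference: [magnetic flux density] = kg·s⁻²·A⁻¹.
Each option:
  (a) [electric field strength] = kg·m·s⁻³·A⁻¹
  (b) T = Wb·m⁻² = kg·s⁻²·A⁻¹  ← same
  (c) [kg·s⁻²] · [s⁻¹] = kg·s⁻³
  (d) [stiffness (spring constant)] = kg·s⁻²
  (e) [m·s⁻²] / [m] = s⁻²
Only (b) matches kg·s⁻²·A⁻¹.

(b)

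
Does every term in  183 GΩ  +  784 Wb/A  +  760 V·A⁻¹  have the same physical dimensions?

In SI base units:
  183 GΩ:  Ω = V·A⁻¹ = kg·m²·s⁻³·A⁻²
  784 Wb/A:  Wb·A⁻¹ = V·s·A⁻¹ = kg·m²·s⁻²·A⁻²
  760 V·A⁻¹:  V·A⁻¹ = J·C⁻¹·A⁻¹ = kg·m²·s⁻³·A⁻²
The terms do not share a single dimension (kg·m²·s⁻²·A⁻² vs kg·m²·s⁻³·A⁻²).

No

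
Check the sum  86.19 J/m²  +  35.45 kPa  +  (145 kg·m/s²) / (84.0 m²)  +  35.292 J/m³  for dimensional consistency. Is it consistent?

Reduce each to base SI dimensions:
  86.19 J/m²:  J·m⁻² = N·m·m⁻² = kg·s⁻²
  35.45 kPa:  Pa = N·m⁻² = kg·m⁻¹·s⁻²
  (145 kg·m/s²) / (84.0 m²):  [kg·m·s⁻²] / [m²] = kg·m⁻¹·s⁻²
  35.292 J/m³:  J·m⁻³ = N·m·m⁻³ = kg·m⁻¹·s⁻²
The terms do not share a single dimension (kg·m⁻¹·s⁻² vs kg·s⁻²).

No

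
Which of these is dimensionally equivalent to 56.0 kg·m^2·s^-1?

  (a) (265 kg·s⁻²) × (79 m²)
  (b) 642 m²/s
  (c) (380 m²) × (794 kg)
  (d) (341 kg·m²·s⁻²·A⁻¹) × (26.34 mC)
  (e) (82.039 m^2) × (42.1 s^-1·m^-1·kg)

Reference: kg·m²·s⁻¹.
Each option:
  (a) [kg·s⁻²] · [m²] = kg·m²·s⁻²
  (b) m²·s⁻¹
  (c) [m²] · [kg] = kg·m²
  (d) [kg·m²·s⁻²·A⁻¹] · [s·A] = kg·m²·s⁻¹  ← same
  (e) [m²] · [kg·m⁻¹·s⁻¹] = kg·m·s⁻¹
Only (d) matches kg·m²·s⁻¹.

(d)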